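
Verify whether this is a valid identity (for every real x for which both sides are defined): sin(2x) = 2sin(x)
No, this is NOT an identity.

Claim: sin(2x) = 2sin(x).
Test a specific point where both sides are defined: x = -π/3.
LHS = sin(2x) ≈ -0.8660
RHS = 2sin(x) ≈ -1.7321
Since -0.8660 ≠ -1.7321, the equation fails at this point, so it cannot hold for every real x for which both sides are defined.
The correct double-angle formula is sin(2x) = 2sin(x)cos(x).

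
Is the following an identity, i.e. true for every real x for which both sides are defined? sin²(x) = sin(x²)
Claim: sin²(x) = sin(x²).
Test a specific point where both sides are defined: x = -π/6.
LHS = sin²(x) ≈ 0.2500
RHS = sin(x²) ≈ 0.2707
Since 0.2500 ≠ 0.2707, the equation fails at this point, so it cannot hold for every real x for which both sides are defined.
sin²(x) means (sin x)², squaring the output; sin(x²) squares the input. These are different functions.

Conclusion: No, this is NOT an identity.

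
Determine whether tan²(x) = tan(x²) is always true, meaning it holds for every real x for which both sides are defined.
No, this is NOT an identity.

Claim: tan²(x) = tan(x²).
Test a specific point where both sides are defined: x = π/3.
LHS = tan²(x) ≈ 3.0000
RHS = tan(x²) ≈ 1.9485
Since 3.0000 ≠ 1.9485, the equation fails at this point, so it cannot hold for every real x for which both sides are defined.
tan²(x) means (tan x)², squaring the output; tan(x²) squares the input. These are different functions.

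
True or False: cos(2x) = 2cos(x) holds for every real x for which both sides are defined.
Claim: cos(2x) = 2cos(x).
Test a specific point where both sides are defined: x = 3π/4.
LHS = cos(2x) ≈ 0.0000
RHS = 2cos(x) ≈ -1.4142
Since 0.0000 ≠ -1.4142, the equation fails at this point, so it cannot hold for every real x for which both sides are defined.
The correct double-angle formula is cos(2x) = cos²x - sin²x.

Conclusion: False.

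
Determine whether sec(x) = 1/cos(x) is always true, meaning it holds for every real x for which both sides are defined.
Claim: sec(x) = 1/cos(x).
Reasoning: sec(x) is by definition the reciprocal of cos(x), wherever cos(x) ≠ 0.
So the two sides agree for every real x for which both sides are defined.

Conclusion: Yes, this is an identity.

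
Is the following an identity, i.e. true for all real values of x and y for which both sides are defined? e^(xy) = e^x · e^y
Claim: e^(xy) = e^x · e^y.
Test a specific point where both sides are defined: x = 3, y = -1.
LHS = e^(xy) ≈ 0.0498
RHS = e^x · e^y ≈ 7.3891
Since 0.0498 ≠ 7.3891, the equation fails at this point, so it cannot hold for all real values of x and y for which both sides are defined.
e^x · e^y = e^(x+y), not e^(xy).

Conclusion: No, this is NOT an identity.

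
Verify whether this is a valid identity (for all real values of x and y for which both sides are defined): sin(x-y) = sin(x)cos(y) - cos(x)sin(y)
Claim: sin(x-y) = sin(x)cos(y) - cos(x)sin(y).
Reasoning: Replace y by -y in sin(x+y) = sin(x)cos(y) + cos(x)sin(y) and use cos(-y) = cos(y), sin(-y) = -sin(y): sin(x-y) = sin(x)cos(y) - cos(x)sin(y).
So the two sides agree for all real values of x and y for which both sides are defined.

Conclusion: Yes, this is an identity.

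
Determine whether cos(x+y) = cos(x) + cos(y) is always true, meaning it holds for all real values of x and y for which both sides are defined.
Claim: cos(x+y) = cos(x) + cos(y).
Test a specific point where both sides are defined: x = π/2, y = π/6.
LHS = cos(x+y) ≈ -0.5000
RHS = cos(x) + cos(y) ≈ 0.8660
Since -0.5000 ≠ 0.8660, the equation fails at this point, so it cannot hold for all real values of x and y for which both sides are defined.
The correct expansion is cos(x+y) = cos(x)cos(y) - sin(x)sin(y); cosine is not additive.

Conclusion: No, this is NOT an identity.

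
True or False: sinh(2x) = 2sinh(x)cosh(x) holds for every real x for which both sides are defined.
True.

Claim: sinh(2x) = 2sinh(x)cosh(x).
Reasoning: 2sinh(x)cosh(x) = 2 · (e^x - e^-x)/2 · (e^x + e^-x)/2 = (e^(2x) - e^(-2x))/2 = sinh(2x).
So the two sides agree for every real x for which both sides are defined.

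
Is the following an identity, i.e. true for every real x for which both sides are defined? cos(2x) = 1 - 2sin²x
Claim: cos(2x) = 1 - 2sin²x.
Reasoning: cos(2x) = cos²x - sin²x. Replace cos²x by 1 - sin²x: (1 - sin²x) - sin²x = 1 - 2sin²x.
So the two sides agree for every real x for which both sides are defined.

Conclusion: Yes, this is an identity.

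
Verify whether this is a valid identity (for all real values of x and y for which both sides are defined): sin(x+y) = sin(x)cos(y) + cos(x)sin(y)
Yes, this is an identity.

Claim: sin(x+y) = sin(x)cos(y) + cos(x)sin(y).
Reasoning: By Euler's formula e^(i(x+y)) = e^(ix)·e^(iy) = (cos x + i·sin x)(cos y + i·sin y). The imaginary part of the left side is sin(x+y); the imaginary part of the product is sin(x)cos(y) + cos(x)sin(y).
So the two sides agree for all real values of x and y for which both sides are defined.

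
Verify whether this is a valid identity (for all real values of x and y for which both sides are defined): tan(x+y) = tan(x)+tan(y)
No, this is NOT an identity.

Claim: tan(x+y) = tan(x)+tan(y).
Test a specific point where both sides are defined: x = -π/3, y = -π/3.
LHS = tan(x+y) ≈ 1.7321
RHS = tan(x)+tan(y) ≈ -3.4641
Since 1.7321 ≠ -3.4641, the equation fails at this point, so it cannot hold for all real values of x and y for which both sides are defined.
The correct formula is tan(x+y) = (tan(x) + tan(y))/(1 - tan(x)tan(y)).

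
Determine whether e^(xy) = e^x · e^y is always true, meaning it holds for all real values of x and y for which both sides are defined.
Claim: e^(xy) = e^x · e^y.
Test a specific point where both sides are defined: x = -3, y = -2.
LHS = e^(xy) ≈ 403.4288
RHS = e^x · e^y ≈ 0.0067
Since 403.4288 ≠ 0.0067, the equation fails at this point, so it cannot hold for all real values of x and y for which both sides are defined.
e^x · e^y = e^(x+y), not e^(xy).

Conclusion: No, this is NOT an identity.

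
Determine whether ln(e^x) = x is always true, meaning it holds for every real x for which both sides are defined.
Claim: ln(e^x) = x.
Reasoning: ln is the inverse of the exponential: ln(e^x) asks for the exponent p with e^p = e^x, and since e^p is one-to-one that exponent is p = x.
So the two sides agree for every real x for which both sides are defined.

Conclusion: Yes, this is an identity.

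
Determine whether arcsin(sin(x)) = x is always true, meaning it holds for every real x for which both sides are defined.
Claim: arcsin(sin(x)) = x.
Test a specific point where both sides are defined: x = π.
LHS = arcsin(sin(x)) ≈ 0.0000
RHS = x ≈ 3.1416
Since 0.0000 ≠ 3.1416, the equation fails at this point, so it cannot hold for every real x for which both sides are defined.
arcsin only returns values in [-π/2, π/2], so arcsin(sin(x)) = x holds only for x in that interval, not for all real x.

Conclusion: No, this is NOT an identity.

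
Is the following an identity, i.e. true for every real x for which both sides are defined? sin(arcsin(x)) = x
Yes, this is an identity.

Claim: sin(arcsin(x)) = x.
Reasoning: For -1 ≤ x ≤ 1 (where arcsin is defined), arcsin(x) is by definition an angle whose sine equals x. Taking the sine of that angle returns x. (Note the other order, arcsin(sin x) = x, is NOT an identity.)
So the two sides agree for every real x for which both sides are defined.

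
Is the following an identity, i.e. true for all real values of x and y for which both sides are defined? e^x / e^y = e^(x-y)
Yes, this is an identity.

Claim: e^x / e^y = e^(x-y).
Reasoning: 1/e^y = e^(-y), so e^x / e^y = e^x · e^(-y) = e^(x + (-y)) = e^(x-y) by the product rule for exponents.
So the two sides agree for all real values of x and y for which both sides are defined.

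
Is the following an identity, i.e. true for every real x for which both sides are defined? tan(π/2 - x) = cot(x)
Claim: tan(π/2 - x) = cot(x).
Reasoning: tan(π/2 - x) = sin(π/2 - x)/cos(π/2 - x) = cos(x)/sin(x) = cot(x), using the cofunction identities sin(π/2 - x) = cos(x) and cos(π/2 - x) = sin(x).
So the two sides agree for every real x for which both sides are defined.

Conclusion: Yes, this is an identity.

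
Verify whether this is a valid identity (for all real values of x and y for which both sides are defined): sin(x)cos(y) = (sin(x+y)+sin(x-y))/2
Yes, this is an identity.

Claim: sin(x)cos(y) = (sin(x+y)+sin(x-y))/2.
Reasoning: sin(x+y) = sin(x)cos(y) + cos(x)sin(y) and sin(x-y) = sin(x)cos(y) - cos(x)sin(y). Adding, sin(x+y) + sin(x-y) = 2sin(x)cos(y); divide by 2.
So the two sides agree for all real values of x and y for which both sides are defined.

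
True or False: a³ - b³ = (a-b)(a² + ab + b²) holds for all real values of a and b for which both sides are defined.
Claim: a³ - b³ = (a-b)(a² + ab + b²).
Reasoning: Expand the right side: (a-b)(a² + ab + b²) = a³ + a²b + ab² - a²b - ab² - b³ = a³ - b³ (the middle terms cancel in pairs).
So the two sides agree for all real values of a and b for which both sides are defined.

Conclusion: True.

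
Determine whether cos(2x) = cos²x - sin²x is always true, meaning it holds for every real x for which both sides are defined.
Claim: cos(2x) = cos²x - sin²x.
Reasoning: Put y = x in the addition formula cos(x+y) = cos(x)cos(y) - sin(x)sin(y): cos(2x) = cos²x - sin²x.
So the two sides agree for every real x for which both sides are defined.

Conclusion: Yes, this is an identity.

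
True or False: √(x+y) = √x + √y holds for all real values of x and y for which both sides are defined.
False.

Claim: √(x+y) = √x + √y.
Test a specific point where both sides are defined: x = 2, y = 2.
LHS = √(x+y) ≈ 2.0000
RHS = √x + √y ≈ 2.8284
Since 2.0000 ≠ 2.8284, the equation fails at this point, so it cannot hold for all real values of x and y for which both sides are defined.
Squaring the right side gives x + 2√(xy) + y, not x + y.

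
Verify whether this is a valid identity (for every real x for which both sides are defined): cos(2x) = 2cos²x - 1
Claim: cos(2x) = 2cos²x - 1.
Reasoning: cos(2x) = cos²x - sin²x. Replace sin²x by 1 - cos²x: cos²x - (1 - cos²x) = 2cos²x - 1.
So the two sides agree for every real x for which both sides are defined.

Conclusion: Yes, this is an identity.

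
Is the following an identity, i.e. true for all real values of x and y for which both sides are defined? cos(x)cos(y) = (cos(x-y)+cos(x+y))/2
Yes, this is an identity.

Claim: cos(x)cos(y) = (cos(x-y)+cos(x+y))/2.
Reasoning: cos(x-y) = cos(x)cos(y) + sin(x)sin(y) and cos(x+y) = cos(x)cos(y) - sin(x)sin(y). Adding, cos(x-y) + cos(x+y) = 2cos(x)cos(y); divide by 2.
So the two sides agree for all real values of x and y for which both sides are defined.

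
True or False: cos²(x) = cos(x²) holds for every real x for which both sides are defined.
Claim: cos²(x) = cos(x²).
Test a specific point where both sides are defined: x = -π/4.
LHS = cos²(x) ≈ 0.5000
RHS = cos(x²) ≈ 0.8157
Since 0.5000 ≠ 0.8157, the equation fails at this point, so it cannot hold for every real x for which both sides are defined.
cos²(x) means (cos x)², squaring the output; cos(x²) squares the input. These are different functions.

Conclusion: False.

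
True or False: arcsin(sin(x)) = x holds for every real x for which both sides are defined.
Claim: arcsin(sin(x)) = x.
Test a specific point where both sides are defined: x = 2π/3.
LHS = arcsin(sin(x)) ≈ 1.0472
RHS = x ≈ 2.0944
Since 1.0472 ≠ 2.0944, the equation fails at this point, so it cannot hold for every real x for which both sides are defined.
arcsin only returns values in [-π/2, π/2], so arcsin(sin(x)) = x holds only for x in that interval, not for all real x.

Conclusion: False.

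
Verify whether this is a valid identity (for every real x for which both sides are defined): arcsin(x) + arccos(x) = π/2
Yes, this is an identity.

Claim: arcsin(x) + arccos(x) = π/2.
Reasoning: Both sides are defined for -1 ≤ x ≤ 1. Let θ = arcsin(x), so sin θ = x and θ ∈ [-π/2, π/2]. Then cos(π/2 - θ) = sin θ = x and π/2 - θ ∈ [0, π], which is exactly the range of arccos, so arccos(x) = π/2 - θ. Adding: arcsin(x) + arccos(x) = θ + (π/2 - θ) = π/2.
So the two sides agree for every real x for which both sides are defined.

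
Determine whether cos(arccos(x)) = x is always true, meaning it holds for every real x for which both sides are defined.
Claim: cos(arccos(x)) = x.
Reasoning: For -1 ≤ x ≤ 1 (where arccos is defined), arccos(x) is by definition an angle whose cosine equals x. Taking the cosine of that angle returns x. (Note the other order, arccos(cos x) = x, is NOT an identity.)
So the two sides agree for every real x for which both sides are defined.

Conclusion: Yes, this is an identity.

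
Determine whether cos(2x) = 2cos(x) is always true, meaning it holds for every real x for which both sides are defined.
No, this is NOT an identity.

Claim: cos(2x) = 2cos(x).
Test a specific point where both sides are defined: x = 3π/4.
LHS = cos(2x) ≈ 0.0000
RHS = 2cos(x) ≈ -1.4142
Since 0.0000 ≠ -1.4142, the equation fails at this point, so it cannot hold for every real x for which both sides are defined.
The correct double-angle formula is cos(2x) = cos²x - sin²x.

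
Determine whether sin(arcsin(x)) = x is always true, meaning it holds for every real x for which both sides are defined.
Claim: sin(arcsin(x)) = x.
Reasoning: For -1 ≤ x ≤ 1 (where arcsin is defined), arcsin(x) is by definition an angle whose sine equals x. Taking the sine of that angle returns x. (Note the other order, arcsin(sin x) = x, is NOT an identity.)
So the two sides agree for every real x for which both sides are defined.

Conclusion: Yes, this is an identity.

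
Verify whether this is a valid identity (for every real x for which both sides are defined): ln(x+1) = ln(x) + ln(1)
Claim: ln(x+1) = ln(x) + ln(1).
Test a specific point where both sides are defined: x = 1/2.
LHS = ln(x+1) ≈ 0.4055
RHS = ln(x) + ln(1) ≈ -0.6931
Since 0.4055 ≠ -0.6931, the equation fails at this point, so it cannot hold for every real x for which both sides are defined.
ln(1) = 0, so the right side is just ln(x), which differs from ln(x+1).

Conclusion: No, this is NOT an identity.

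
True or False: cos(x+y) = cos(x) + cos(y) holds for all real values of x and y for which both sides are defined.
False.

Claim: cos(x+y) = cos(x) + cos(y).
Test a specific point where both sides are defined: x = π/4, y = π/6.
LHS = cos(x+y) ≈ 0.2588
RHS = cos(x) + cos(y) ≈ 1.5731
Since 0.2588 ≠ 1.5731, the equation fails at this point, so it cannot hold for all real values of x and y for which both sides are defined.
The correct expansion is cos(x+y) = cos(x)cos(y) - sin(x)sin(y); cosine is not additive.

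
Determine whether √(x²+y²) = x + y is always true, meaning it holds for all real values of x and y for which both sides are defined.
Claim: √(x²+y²) = x + y.
Test a specific point where both sides are defined: x = 1/2, y = 3/2.
LHS = √(x²+y²) ≈ 1.5811
RHS = x + y ≈ 2.0000
Since 1.5811 ≠ 2.0000, the equation fails at this point, so it cannot hold for all real values of x and y for which both sides are defined.
(x+y)² = x² + 2xy + y², not x² + y², so the square root does not split this way.

Conclusion: No, this is NOT an identity.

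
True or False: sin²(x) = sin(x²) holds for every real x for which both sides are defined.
Claim: sin²(x) = sin(x²).
Test a specific point where both sides are defined: x = π/3.
LHS = sin²(x) ≈ 0.7500
RHS = sin(x²) ≈ 0.8897
Since 0.7500 ≠ 0.8897, the equation fails at this point, so it cannot hold for every real x for which both sides are defined.
sin²(x) means (sin x)², squaring the output; sin(x²) squares the input. These are different functions.

Conclusion: False.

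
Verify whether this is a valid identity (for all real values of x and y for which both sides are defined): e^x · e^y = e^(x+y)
Yes, this is an identity.

Claim: e^x · e^y = e^(x+y).
Reasoning: This is the law of exponents for a common base: multiplying powers adds exponents. E.g. from the series, (Σ x^j/j!)(Σ y^k/k!) = Σ_m (Σ_{j+k=m} x^j y^k/(j!k!)) = Σ_m (x+y)^m/m! by the binomial theorem.
So the two sides agree for all real values of x and y for which both sides are defined.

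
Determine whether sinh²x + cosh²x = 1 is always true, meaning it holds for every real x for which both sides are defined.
Claim: sinh²x + cosh²x = 1.
Test a specific point where both sides are defined: x = 1.
LHS = sinh²x + cosh²x ≈ 3.7622
RHS = 1 ≈ 1.0000
Since 3.7622 ≠ 1.0000, the equation fails at this point, so it cannot hold for every real x for which both sides are defined.
The correct hyperbolic identity is cosh²x - sinh²x = 1 (a difference); the sum sinh²x + cosh²x equals cosh(2x).

Conclusion: No, this is NOT an identity.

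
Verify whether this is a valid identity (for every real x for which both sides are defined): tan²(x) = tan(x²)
Claim: tan²(x) = tan(x²).
Test a specific point where both sides are defined: x = π.
LHS = tan²(x) ≈ 0.0000
RHS = tan(x²) ≈ 0.4767
Since 0.0000 ≠ 0.4767, the equation fails at this point, so it cannot hold for every real x for which both sides are defined.
tan²(x) means (tan x)², squaring the output; tan(x²) squares the input. These are different functions.

Conclusion: No, this is NOT an identity.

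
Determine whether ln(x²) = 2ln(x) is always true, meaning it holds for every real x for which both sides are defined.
Yes, this is an identity.

Claim: ln(x²) = 2ln(x).
Reasoning: The right side requires x > 0. For x > 0, x² = (e^(ln x))² = e^(2ln x), so ln(x²) = 2ln(x). (For x < 0 the right side is undefined, so those values are outside the claim.)
So the two sides agree for every real x for which both sides are defined.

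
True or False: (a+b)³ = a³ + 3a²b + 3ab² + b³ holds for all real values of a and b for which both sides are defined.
Claim: (a+b)³ = a³ + 3a²b + 3ab² + b³.
Reasoning: (a+b)³ = (a+b)(a+b)² = (a+b)(a² + 2ab + b²) = a³ + 2a²b + ab² + a²b + 2ab² + b³ = a³ + 3a²b + 3ab² + b³.
So the two sides agree for all real values of a and b for which both sides are defined.

Conclusion: True.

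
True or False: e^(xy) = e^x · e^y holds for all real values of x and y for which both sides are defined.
False.

Claim: e^(xy) = e^x · e^y.
Test a specific point where both sides are defined: x = 1, y = -1.
LHS = e^(xy) ≈ 0.3679
RHS = e^x · e^y ≈ 1.0000
Since 0.3679 ≠ 1.0000, the equation fails at this point, so it cannot hold for all real values of x and y for which both sides are defined.
e^x · e^y = e^(x+y), not e^(xy).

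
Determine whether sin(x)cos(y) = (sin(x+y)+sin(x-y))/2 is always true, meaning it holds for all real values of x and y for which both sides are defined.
Yes, this is an identity.

Claim: sin(x)cos(y) = (sin(x+y)+sin(x-y))/2.
Reasoning: sin(x+y) = sin(x)cos(y) + cos(x)sin(y) and sin(x-y) = sin(x)cos(y) - cos(x)sin(y). Adding, sin(x+y) + sin(x-y) = 2sin(x)cos(y); divide by 2.
So the two sides agree for all real values of x and y for which both sides are defined.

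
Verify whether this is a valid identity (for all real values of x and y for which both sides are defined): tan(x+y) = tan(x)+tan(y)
Claim: tan(x+y) = tan(x)+tan(y).
Test a specific point where both sides are defined: x = π/4, y = π/3.
LHS = tan(x+y) ≈ -3.7321
RHS = tan(x)+tan(y) ≈ 2.7321
Since -3.7321 ≠ 2.7321, the equation fails at this point, so it cannot hold for all real values of x and y for which both sides are defined.
The correct formula is tan(x+y) = (tan(x) + tan(y))/(1 - tan(x)tan(y)).

Conclusion: No, this is NOT an identity.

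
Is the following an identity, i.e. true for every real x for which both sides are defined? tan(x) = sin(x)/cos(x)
Yes, this is an identity.

Claim: tan(x) = sin(x)/cos(x).
Reasoning: For an angle x whose terminal point on the unit circle is (cos x, sin x), tan(x) is defined as the ratio (second coordinate)/(first coordinate) = sin(x)/cos(x), wherever cos(x) ≠ 0.
So the two sides agree for every real x for which both sides are defined.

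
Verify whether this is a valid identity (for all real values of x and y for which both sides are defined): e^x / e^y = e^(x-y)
Claim: e^x / e^y = e^(x-y).
Reasoning: 1/e^y = e^(-y), so e^x / e^y = e^x · e^(-y) = e^(x + (-y)) = e^(x-y) by the product rule for exponents.
So the two sides agree for all real values of x and y for which both sides are defined.

Conclusion: Yes, this is an identity.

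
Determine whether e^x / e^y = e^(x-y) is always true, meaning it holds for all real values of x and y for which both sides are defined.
Yes, this is an identity.

Claim: e^x / e^y = e^(x-y).
Reasoning: 1/e^y = e^(-y), so e^x / e^y = e^x · e^(-y) = e^(x + (-y)) = e^(x-y) by the product rule for exponents.
So the two sides agree for all real values of x and y for which both sides are defined.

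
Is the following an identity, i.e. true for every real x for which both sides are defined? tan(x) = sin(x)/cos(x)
Yes, this is an identity.

Claim: tan(x) = sin(x)/cos(x).
Reasoning: For an angle x whose terminal point on the unit circle is (cos x, sin x), tan(x) is defined as the ratio (second coordinate)/(first coordinate) = sin(x)/cos(x), wherever cos(x) ≠ 0.
So the two sides agree for every real x for which both sides are defined.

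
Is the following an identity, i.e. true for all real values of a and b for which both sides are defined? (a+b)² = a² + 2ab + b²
Claim: (a+b)² = a² + 2ab + b².
Reasoning: Expand: (a+b)² = (a+b)(a+b) = a·a + a·b + b·a + b·b = a² + 2ab + b².
So the two sides agree for all real values of a and b for which both sides are defined.

Conclusion: Yes, this is an identity.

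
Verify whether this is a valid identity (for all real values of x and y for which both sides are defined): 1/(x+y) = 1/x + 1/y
Claim: 1/(x+y) = 1/x + 1/y.
Test a specific point where both sides are defined: x = 5, y = 4.
LHS = 1/(x+y) ≈ 0.1111
RHS = 1/x + 1/y ≈ 0.4500
Since 0.1111 ≠ 0.4500, the equation fails at this point, so it cannot hold for all real values of x and y for which both sides are defined.
1/x + 1/y = (x+y)/(xy), which is not 1/(x+y).

Conclusion: No, this is NOT an identity.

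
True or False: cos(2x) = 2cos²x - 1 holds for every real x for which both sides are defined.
Claim: cos(2x) = 2cos²x - 1.
Reasoning: cos(2x) = cos²x - sin²x. Replace sin²x by 1 - cos²x: cos²x - (1 - cos²x) = 2cos²x - 1.
So the two sides agree for every real x for which both sides are defined.

Conclusion: True.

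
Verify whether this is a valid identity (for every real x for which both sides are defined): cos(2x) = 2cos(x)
Claim: cos(2x) = 2cos(x).
Test a specific point where both sides are defined: x = -π/2.
LHS = cos(2x) ≈ -1.0000
RHS = 2cos(x) ≈ 0.0000
Since -1.0000 ≠ 0.0000, the equation fails at this point, so it cannot hold for every real x for which both sides are defined.
The correct double-angle formula is cos(2x) = cos²x - sin²x.

Conclusion: No, this is NOT an identity.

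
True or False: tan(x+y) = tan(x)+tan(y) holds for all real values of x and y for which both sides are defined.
Claim: tan(x+y) = tan(x)+tan(y).
Test a specific point where both sides are defined: x = π/6, y = π/6.
LHS = tan(x+y) ≈ 1.7321
RHS = tan(x)+tan(y) ≈ 1.1547
Since 1.7321 ≠ 1.1547, the equation fails at this point, so it cannot hold for all real values of x and y for which both sides are defined.
The correct formula is tan(x+y) = (tan(x) + tan(y))/(1 - tan(x)tan(y)).

Conclusion: False.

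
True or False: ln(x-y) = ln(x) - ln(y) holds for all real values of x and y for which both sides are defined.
Claim: ln(x-y) = ln(x) - ln(y).
Test a specific point where both sides are defined: x = 5, y = 3/2.
LHS = ln(x-y) ≈ 1.2528
RHS = ln(x) - ln(y) ≈ 1.2040
Since 1.2528 ≠ 1.2040, the equation fails at this point, so it cannot hold for all real values of x and y for which both sides are defined.
ln(x) - ln(y) = ln(x/y), not ln(x-y).

Conclusion: False.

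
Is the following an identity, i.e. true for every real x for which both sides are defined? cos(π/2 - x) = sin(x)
Claim: cos(π/2 - x) = sin(x).
Reasoning: Use cos(u - v) = cos(u)cos(v) + sin(u)sin(v) with u = π/2, v = x: cos(π/2)cos(x) + sin(π/2)sin(x) = 0·cos(x) + 1·sin(x) = sin(x).
So the two sides agree for every real x for which both sides are defined.

Conclusion: Yes, this is an identity.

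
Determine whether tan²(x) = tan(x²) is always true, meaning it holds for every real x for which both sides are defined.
Claim: tan²(x) = tan(x²).
Test a specific point where both sides are defined: x = 2π/3.
LHS = tan²(x) ≈ 3.0000
RHS = tan(x²) ≈ 2.9590
Since 3.0000 ≠ 2.9590, the equation fails at this point, so it cannot hold for every real x for which both sides are defined.
tan²(x) means (tan x)², squaring the output; tan(x²) squares the input. These are different functions.

Conclusion: No, this is NOT an identity.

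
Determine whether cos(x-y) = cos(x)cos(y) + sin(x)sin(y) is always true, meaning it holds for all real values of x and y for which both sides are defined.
Yes, this is an identity.

Claim: cos(x-y) = cos(x)cos(y) + sin(x)sin(y).
Reasoning: Replace y by -y in cos(x+y) = cos(x)cos(y) - sin(x)sin(y) and use cos(-y) = cos(y), sin(-y) = -sin(y): cos(x-y) = cos(x)cos(y) + sin(x)sin(y).
So the two sides agree for all real values of x and y for which both sides are defined.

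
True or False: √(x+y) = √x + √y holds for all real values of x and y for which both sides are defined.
Claim: √(x+y) = √x + √y.
Test a specific point where both sides are defined: x = 1, y = 3.
LHS = √(x+y) ≈ 2.0000
RHS = √x + √y ≈ 2.7321
Since 2.0000 ≠ 2.7321, the equation fails at this point, so it cannot hold for all real values of x and y for which both sides are defined.
Squaring the right side gives x + 2√(xy) + y, not x + y.

Conclusion: False.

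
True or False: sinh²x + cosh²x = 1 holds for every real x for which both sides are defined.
Claim: sinh²x + cosh²x = 1.
Test a specific point where both sides are defined: x = -2.
LHS = sinh²x + cosh²x ≈ 27.3082
RHS = 1 ≈ 1.0000
Since 27.3082 ≠ 1.0000, the equation fails at this point, so it cannot hold for every real x for which both sides are defined.
The correct hyperbolic identity is cosh²x - sinh²x = 1 (a difference); the sum sinh²x + cosh²x equals cosh(2x).

Conclusion: False.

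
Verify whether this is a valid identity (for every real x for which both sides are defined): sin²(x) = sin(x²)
No, this is NOT an identity.

Claim: sin²(x) = sin(x²).
Test a specific point where both sides are defined: x = -π/6.
LHS = sin²(x) ≈ 0.2500
RHS = sin(x²) ≈ 0.2707
Since 0.2500 ≠ 0.2707, the equation fails at this point, so it cannot hold for every real x for which both sides are defined.
sin²(x) means (sin x)², squaring the output; sin(x²) squares the input. These are different functions.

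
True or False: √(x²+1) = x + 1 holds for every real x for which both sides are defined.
False.

Claim: √(x²+1) = x + 1.
Test a specific point where both sides are defined: x = 3/2.
LHS = √(x²+1) ≈ 1.8028
RHS = x + 1 ≈ 2.5000
Since 1.8028 ≠ 2.5000, the equation fails at this point, so it cannot hold for every real x for which both sides are defined.
(x+1)² = x² + 2x + 1 ≠ x² + 1 unless x = 0.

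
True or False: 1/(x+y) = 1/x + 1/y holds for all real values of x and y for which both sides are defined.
Claim: 1/(x+y) = 1/x + 1/y.
Test a specific point where both sides are defined: x = 4, y = 3.
LHS = 1/(x+y) ≈ 0.1429
RHS = 1/x + 1/y ≈ 0.5833
Since 0.1429 ≠ 0.5833, the equation fails at this point, so it cannot hold for all real values of x and y for which both sides are defined.
1/x + 1/y = (x+y)/(xy), which is not 1/(x+y).

Conclusion: False.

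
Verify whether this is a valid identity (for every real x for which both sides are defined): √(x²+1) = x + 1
Claim: √(x²+1) = x + 1.
Test a specific point where both sides are defined: x = 3.
LHS = √(x²+1) ≈ 3.1623
RHS = x + 1 ≈ 4.0000
Since 3.1623 ≠ 4.0000, the equation fails at this point, so it cannot hold for every real x for which both sides are defined.
(x+1)² = x² + 2x + 1 ≠ x² + 1 unless x = 0.

Conclusion: No, this is NOT an identity.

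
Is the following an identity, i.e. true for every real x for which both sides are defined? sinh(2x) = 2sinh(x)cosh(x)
Yes, this is an identity.

Claim: sinh(2x) = 2sinh(x)cosh(x).
Reasoning: 2sinh(x)cosh(x) = 2 · (e^x - e^-x)/2 · (e^x + e^-x)/2 = (e^(2x) - e^(-2x))/2 = sinh(2x).
So the two sides agree for every real x for which both sides are defined.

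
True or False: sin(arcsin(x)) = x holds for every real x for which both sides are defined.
Claim: sin(arcsin(x)) = x.
Reasoning: For -1 ≤ x ≤ 1 (where arcsin is defined), arcsin(x) is by definition an angle whose sine equals x. Taking the sine of that angle returns x. (Note the other order, arcsin(sin x) = x, is NOT an identity.)
So the two sides agree for every real x for which both sides are defined.

Conclusion: True.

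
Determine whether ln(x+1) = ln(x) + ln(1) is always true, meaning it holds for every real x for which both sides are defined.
No, this is NOT an identity.

Claim: ln(x+1) = ln(x) + ln(1).
Test a specific point where both sides are defined: x = 5.
LHS = ln(x+1) ≈ 1.7918
RHS = ln(x) + ln(1) ≈ 1.6094
Since 1.7918 ≠ 1.6094, the equation fails at this point, so it cannot hold for every real x for which both sides are defined.
ln(1) = 0, so the right side is just ln(x), which differs from ln(x+1).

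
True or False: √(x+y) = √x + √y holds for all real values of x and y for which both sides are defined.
False.

Claim: √(x+y) = √x + √y.
Test a specific point where both sides are defined: x = 2, y = 3.
LHS = √(x+y) ≈ 2.2361
RHS = √x + √y ≈ 3.1463
Since 2.2361 ≠ 3.1463, the equation fails at this point, so it cannot hold for all real values of x and y for which both sides are defined.
Squaring the right side gives x + 2√(xy) + y, not x + y.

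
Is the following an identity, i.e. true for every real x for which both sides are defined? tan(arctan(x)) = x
Claim: tan(arctan(x)) = x.
Reasoning: For every real x, arctan(x) is by definition the angle in (-π/2, π/2) whose tangent equals x. Taking the tangent of that angle returns x.
So the two sides agree for every real x for which both sides are defined.

Conclusion: Yes, this is an identity.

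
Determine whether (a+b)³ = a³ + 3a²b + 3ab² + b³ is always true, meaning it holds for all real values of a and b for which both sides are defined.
Yes, this is an identity.

Claim: (a+b)³ = a³ + 3a²b + 3ab² + b³.
Reasoning: (a+b)³ = (a+b)(a+b)² = (a+b)(a² + 2ab + b²) = a³ + 2a²b + ab² + a²b + 2ab² + b³ = a³ + 3a²b + 3ab² + b³.
So the two sides agree for all real values of a and b for which both sides are defined.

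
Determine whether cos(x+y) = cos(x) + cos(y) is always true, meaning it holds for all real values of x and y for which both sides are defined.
No, this is NOT an identity.

Claim: cos(x+y) = cos(x) + cos(y).
Test a specific point where both sides are defined: x = π, y = -π/2.
LHS = cos(x+y) ≈ 0.0000
RHS = cos(x) + cos(y) ≈ -1.0000
Since 0.0000 ≠ -1.0000, the equation fails at this point, so it cannot hold for all real values of x and y for which both sides are defined.
The correct expansion is cos(x+y) = cos(x)cos(y) - sin(x)sin(y); cosine is not additive.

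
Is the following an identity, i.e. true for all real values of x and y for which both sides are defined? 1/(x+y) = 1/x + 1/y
No, this is NOT an identity.

Claim: 1/(x+y) = 1/x + 1/y.
Test a specific point where both sides are defined: x = 3/2, y = -2.
LHS = 1/(x+y) ≈ -2.0000
RHS = 1/x + 1/y ≈ 0.1667
Since -2.0000 ≠ 0.1667, the equation fails at this point, so it cannot hold for all real values of x and y for which both sides are defined.
1/x + 1/y = (x+y)/(xy), which is not 1/(x+y).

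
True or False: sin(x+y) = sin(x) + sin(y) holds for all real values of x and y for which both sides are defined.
Claim: sin(x+y) = sin(x) + sin(y).
Test a specific point where both sides are defined: x = π/3, y = π/2.
LHS = sin(x+y) ≈ 0.5000
RHS = sin(x) + sin(y) ≈ 1.8660
Since 0.5000 ≠ 1.8660, the equation fails at this point, so it cannot hold for all real values of x and y for which both sides are defined.
The correct expansion is sin(x+y) = sin(x)cos(y) + cos(x)sin(y); sine is not additive.

Conclusion: False.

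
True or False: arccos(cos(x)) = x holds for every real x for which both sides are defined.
False.

Claim: arccos(cos(x)) = x.
Test a specific point where both sides are defined: x = -π/4.
LHS = arccos(cos(x)) ≈ 0.7854
RHS = x ≈ -0.7854
Since 0.7854 ≠ -0.7854, the equation fails at this point, so it cannot hold for every real x for which both sides are defined.
arccos only returns values in [0, π], so arccos(cos(x)) = x holds only for x in that interval, not for all real x.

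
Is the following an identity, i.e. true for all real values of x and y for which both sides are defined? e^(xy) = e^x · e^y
No, this is NOT an identity.

Claim: e^(xy) = e^x · e^y.
Test a specific point where both sides are defined: x = -3, y = 5.
LHS = e^(xy) ≈ 0.0000
RHS = e^x · e^y ≈ 7.3891
Since 0.0000 ≠ 7.3891, the equation fails at this point, so it cannot hold for all real values of x and y for which both sides are defined.
e^x · e^y = e^(x+y), not e^(xy).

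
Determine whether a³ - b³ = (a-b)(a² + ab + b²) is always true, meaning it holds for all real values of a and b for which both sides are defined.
Claim: a³ - b³ = (a-b)(a² + ab + b²).
Reasoning: Expand the right side: (a-b)(a² + ab + b²) = a³ + a²b + ab² - a²b - ab² - b³ = a³ - b³ (the middle terms cancel in pairs).
So the two sides agree for all real values of a and b for which both sides are defined.

Conclusion: Yes, this is an identity.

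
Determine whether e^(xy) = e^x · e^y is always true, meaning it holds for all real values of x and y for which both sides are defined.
No, this is NOT an identity.

Claim: e^(xy) = e^x · e^y.
Test a specific point where both sides are defined: x = 2, y = 1.
LHS = e^(xy) ≈ 7.3891
RHS = e^x · e^y ≈ 20.0855
Since 7.3891 ≠ 20.0855, the equation fails at this point, so it cannot hold for all real values of x and y for which both sides are defined.
e^x · e^y = e^(x+y), not e^(xy).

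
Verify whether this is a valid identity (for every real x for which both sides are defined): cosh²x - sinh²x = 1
Yes, this is an identity.

Claim: cosh²x - sinh²x = 1.
Reasoning: With cosh(x) = (e^x + e^-x)/2 and sinh(x) = (e^x - e^-x)/2: cosh²x = (e^(2x) + 2 + e^(-2x))/4 and sinh²x = (e^(2x) - 2 + e^(-2x))/4. Subtracting leaves 4/4 = 1.
So the two sides agree for every real x for which both sides are defined.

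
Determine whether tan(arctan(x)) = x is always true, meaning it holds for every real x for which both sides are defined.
Claim: tan(arctan(x)) = x.
Reasoning: For every real x, arctan(x) is by definition the angle in (-π/2, π/2) whose tangent equals x. Taking the tangent of that angle returns x.
So the two sides agree for every real x for which both sides are defined.

Conclusion: Yes, this is an identity.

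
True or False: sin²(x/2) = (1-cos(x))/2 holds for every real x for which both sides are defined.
Claim: sin²(x/2) = (1-cos(x))/2.
Reasoning: Use cos(2θ) = 1 - 2sin²θ with θ = x/2: cos(x) = 1 - 2sin²(x/2). Solving for sin²(x/2) gives (1 - cos(x))/2.
So the two sides agree for every real x for which both sides are defined.

Conclusion: True.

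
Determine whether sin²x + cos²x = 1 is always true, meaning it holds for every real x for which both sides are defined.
Claim: sin²x + cos²x = 1.
Reasoning: The point (cos x, sin x) lies on the unit circle X² + Y² = 1, so cos²x + sin²x = 1 for every real x.
So the two sides agree for every real x for which both sides are defined.

Conclusion: Yes, this is an identity.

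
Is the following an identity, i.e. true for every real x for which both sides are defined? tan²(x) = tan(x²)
Claim: tan²(x) = tan(x²).
Test a specific point where both sides are defined: x = π.
LHS = tan²(x) ≈ 0.0000
RHS = tan(x²) ≈ 0.4767
Since 0.0000 ≠ 0.4767, the equation fails at this point, so it cannot hold for every real x for which both sides are defined.
tan²(x) means (tan x)², squaring the output; tan(x²) squares the input. These are different functions.

Conclusion: No, this is NOT an identity.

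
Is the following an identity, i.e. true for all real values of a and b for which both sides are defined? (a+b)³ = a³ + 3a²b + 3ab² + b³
Yes, this is an identity.

Claim: (a+b)³ = a³ + 3a²b + 3ab² + b³.
Reasoning: (a+b)³ = (a+b)(a+b)² = (a+b)(a² + 2ab + b²) = a³ + 2a²b + ab² + a²b + 2ab² + b³ = a³ + 3a²b + 3ab² + b³.
So the two sides agree for all real values of a and b for which both sides are defined.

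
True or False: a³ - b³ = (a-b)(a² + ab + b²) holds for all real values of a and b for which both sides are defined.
True.

Claim: a³ - b³ = (a-b)(a² + ab + b²).
Reasoning: Expand the right side: (a-b)(a² + ab + b²) = a³ + a²b + ab² - a²b - ab² - b³ = a³ - b³ (the middle terms cancel in pairs).
So the two sides agree for all real values of a and b for which both sides are defined.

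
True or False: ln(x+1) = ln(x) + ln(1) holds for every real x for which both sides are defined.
Claim: ln(x+1) = ln(x) + ln(1).
Test a specific point where both sides are defined: x = 4.
LHS = ln(x+1) ≈ 1.6094
RHS = ln(x) + ln(1) ≈ 1.3863
Since 1.6094 ≠ 1.3863, the equation fails at this point, so it cannot hold for every real x for which both sides are defined.
ln(1) = 0, so the right side is just ln(x), which differs from ln(x+1).

Conclusion: False.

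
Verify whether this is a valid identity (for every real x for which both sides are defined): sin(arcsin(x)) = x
Yes, this is an identity.

Claim: sin(arcsin(x)) = x.
Reasoning: For -1 ≤ x ≤ 1 (where arcsin is defined), arcsin(x) is by definition an angle whose sine equals x. Taking the sine of that angle returns x. (Note the other order, arcsin(sin x) = x, is NOT an identity.)
So the two sides agree for every real x for which both sides are defined.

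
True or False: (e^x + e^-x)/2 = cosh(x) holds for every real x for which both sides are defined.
True.

Claim: (e^x + e^-x)/2 = cosh(x).
Reasoning: This is exactly the definition of the hyperbolic cosine: cosh(x) := (e^x + e^-x)/2.
So the two sides agree for every real x for which both sides are defined.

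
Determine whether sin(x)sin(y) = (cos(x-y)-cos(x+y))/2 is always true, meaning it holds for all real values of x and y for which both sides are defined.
Claim: sin(x)sin(y) = (cos(x-y)-cos(x+y))/2.
Reasoning: cos(x-y) = cos(x)cos(y) + sin(x)sin(y) and cos(x+y) = cos(x)cos(y) - sin(x)sin(y). Subtracting, cos(x-y) - cos(x+y) = 2sin(x)sin(y); divide by 2.
So the two sides agree for all real values of x and y for which both sides are defined.

Conclusion: Yes, this is an identity.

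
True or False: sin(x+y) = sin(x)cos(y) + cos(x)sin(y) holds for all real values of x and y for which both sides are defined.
Claim: sin(x+y) = sin(x)cos(y) + cos(x)sin(y).
Reasoning: By Euler's formula e^(i(x+y)) = e^(ix)·e^(iy) = (cos x + i·sin x)(cos y + i·sin y). The imaginary part of the left side is sin(x+y); the imaginary part of the product is sin(x)cos(y) + cos(x)sin(y).
So the two sides agree for all real values of x and y for which both sides are defined.

Conclusion: True.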